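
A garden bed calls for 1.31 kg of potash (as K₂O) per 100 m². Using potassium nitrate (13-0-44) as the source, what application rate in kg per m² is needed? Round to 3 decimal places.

0.030 kg of product per sq m

Product per 100 m² = 1.31 / 44% = 2.97727 kg.
Convert to per m²: 2.97727 × 0.01 = 0.0297727 kg.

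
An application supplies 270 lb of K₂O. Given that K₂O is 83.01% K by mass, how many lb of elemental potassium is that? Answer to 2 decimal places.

K = 270 × 0.8301 = 224.127 lb.

224.13 lb K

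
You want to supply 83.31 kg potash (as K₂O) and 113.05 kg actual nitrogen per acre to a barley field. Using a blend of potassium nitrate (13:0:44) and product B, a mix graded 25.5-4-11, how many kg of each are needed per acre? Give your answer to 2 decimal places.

89.97 kg potassium nitrate, 397.46 kg product B

Let a = kg of potassium nitrate, b = kg of product B (per acre).
K₂O: 0.44·a + 0.11·b = 83.31
N: 0.13·a + 0.255·b = 113.05
Eliminate a: (row1) − 0.44/0.13·(row2) → -0.753077·b = -299.321, so b = 397.464.
Back-substitute: a = (83.31 − 0.11·397.464) / 0.44 = 89.97497.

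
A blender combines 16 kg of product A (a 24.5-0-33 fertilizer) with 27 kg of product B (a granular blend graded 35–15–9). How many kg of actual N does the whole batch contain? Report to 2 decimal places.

N mass = 24.5%×16 + 35%×27 = 13.37 kg.

13.37 kg N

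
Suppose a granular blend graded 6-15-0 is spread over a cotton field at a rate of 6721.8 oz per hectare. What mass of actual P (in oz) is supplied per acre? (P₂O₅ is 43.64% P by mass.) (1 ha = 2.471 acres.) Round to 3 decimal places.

P₂O₅ per hectare = 6721.8 × 15% = 1008.27 oz.
Elemental P = 1008.27 × 0.4364 = 440.009 oz per hectare.
Convert to per acre: 440.009 × 0.404694 = 178.0692 oz.

178.069 oz P per acre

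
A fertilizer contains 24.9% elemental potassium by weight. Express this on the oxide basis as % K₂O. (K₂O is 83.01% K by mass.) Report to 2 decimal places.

30.00% K₂O

%K₂O = 24.9 / 0.8301 = 29.9964%.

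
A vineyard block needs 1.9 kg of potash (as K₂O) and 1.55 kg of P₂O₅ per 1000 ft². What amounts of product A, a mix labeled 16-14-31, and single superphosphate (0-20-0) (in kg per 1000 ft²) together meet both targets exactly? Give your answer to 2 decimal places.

Per-1000 ft² balance (a = product A, b = single superphosphate):
K₂O: 0.31·a + 0·b = 1.9
P₂O₅: 0.14·a + 0.2·b = 1.55
From row1: a = (1.9 − 0·b) / 0.31.
Into row2: 0.14·(1.9 − 0·b)/0.31 + 0.2·b = 1.55 → b = 3.45968, a = 6.12903.

6.13 kg product A, 3.46 kg single superphosphate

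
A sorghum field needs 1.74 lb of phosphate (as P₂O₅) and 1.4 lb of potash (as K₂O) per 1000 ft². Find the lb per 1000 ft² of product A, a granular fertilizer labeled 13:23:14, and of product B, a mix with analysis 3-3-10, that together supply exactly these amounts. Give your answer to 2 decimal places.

7.02 lb product A, 4.17 lb product B

With a, b = lb per 1000 ft² of product A and product B:
P₂O₅: 0.23·a + 0.03·b = 1.74
K₂O: 0.14·a + 0.1·b = 1.4
Solving simultaneously: a = 7.02128, b = 4.17021.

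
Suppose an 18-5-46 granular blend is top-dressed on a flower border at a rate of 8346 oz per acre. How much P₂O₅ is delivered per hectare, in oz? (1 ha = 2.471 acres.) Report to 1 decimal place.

1031.1 oz P₂O₅ per hectare

P₂O₅ per acre = 8346 × 5% = 417.3 oz.
Convert to per hectare: 417.3 × 2.471 = 1031.148 oz.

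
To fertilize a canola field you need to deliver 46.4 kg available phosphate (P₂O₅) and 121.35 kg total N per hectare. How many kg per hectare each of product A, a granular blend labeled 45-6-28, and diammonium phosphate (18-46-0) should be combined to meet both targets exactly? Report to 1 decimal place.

241.9 kg product A, 69.3 kg diammonium phosphate

With a, b = kg per hectare of product A and diammonium phosphate:
P₂O₅: 0.06·a + 0.46·b = 46.4
N: 0.45·a + 0.18·b = 121.35
Solving simultaneously: a = 241.942, b = 69.3119.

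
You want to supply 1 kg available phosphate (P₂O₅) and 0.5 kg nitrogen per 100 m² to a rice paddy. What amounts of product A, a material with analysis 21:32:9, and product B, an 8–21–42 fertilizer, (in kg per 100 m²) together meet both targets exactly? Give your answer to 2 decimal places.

1.35 kg product A, 2.70 kg product B

With a, b = kg per 100 m² of product A and product B:
P₂O₅: 0.32·a + 0.21·b = 1
N: 0.21·a + 0.08·b = 0.5
From row1: a = (1 − 0.21·b) / 0.32.
Into row2: 0.21·(1 − 0.21·b)/0.32 + 0.08·b = 0.5 → b = 2.7027, a = 1.35135.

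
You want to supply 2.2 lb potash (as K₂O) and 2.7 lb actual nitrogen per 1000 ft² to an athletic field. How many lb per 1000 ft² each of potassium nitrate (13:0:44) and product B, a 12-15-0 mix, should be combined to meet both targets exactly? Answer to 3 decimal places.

Let a = lb of potassium nitrate, b = lb of product B (per 1000 ft²).
K₂O: 0.44·a + 0·b = 2.2
N: 0.13·a + 0.12·b = 2.7
From row1: a = (2.2 − 0·b) / 0.44.
Into row2: 0.13·(2.2 − 0·b)/0.44 + 0.12·b = 2.7 → b = 17.0833, a = 5.

5.000 lb potassium nitrate, 17.083 lb product B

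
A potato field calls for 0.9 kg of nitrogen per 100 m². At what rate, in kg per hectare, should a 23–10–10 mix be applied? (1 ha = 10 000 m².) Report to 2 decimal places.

Product per 100 m² = 0.9 / 23% = 3.91304 kg.
Convert to per hectare: 3.91304 × 100 = 391.304 kg.

391.30 kg of product per hectare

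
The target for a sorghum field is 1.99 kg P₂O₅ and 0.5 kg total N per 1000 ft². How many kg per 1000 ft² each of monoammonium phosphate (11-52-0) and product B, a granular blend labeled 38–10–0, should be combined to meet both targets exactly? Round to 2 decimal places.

3.78 kg monoammonium phosphate, 0.22 kg product B

Let a = kg of monoammonium phosphate, b = kg of product B (per 1000 ft²).
P₂O₅: 0.52·a + 0.1·b = 1.99
N: 0.11·a + 0.38·b = 0.5
Eliminate a: (row1) − 0.52/0.11·(row2) → -1.69636·b = -0.373636, so b = 0.220257.
Back-substitute: a = (1.99 − 0.1·0.220257) / 0.52 = 3.78457.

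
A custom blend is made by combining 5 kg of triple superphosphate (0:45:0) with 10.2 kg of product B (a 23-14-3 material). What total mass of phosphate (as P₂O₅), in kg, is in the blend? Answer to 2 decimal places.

P₂O₅ mass = 45%×5 + 14%×10.2 = 3.678 kg.

3.68 kg P₂O₅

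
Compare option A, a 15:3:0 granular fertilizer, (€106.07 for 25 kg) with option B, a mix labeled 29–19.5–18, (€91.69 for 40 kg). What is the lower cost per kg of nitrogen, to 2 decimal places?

€7.90 per kg N (option B)

option A: N per bag = 25 × 15% = 3.75 kg; cost = 106.07 / 3.75 = €28.2853/kg N.
option B: N per bag = 40 × 29% = 11.6 kg; cost = 91.69 / 11.6 = €7.9043/kg N.
option B is cheaper.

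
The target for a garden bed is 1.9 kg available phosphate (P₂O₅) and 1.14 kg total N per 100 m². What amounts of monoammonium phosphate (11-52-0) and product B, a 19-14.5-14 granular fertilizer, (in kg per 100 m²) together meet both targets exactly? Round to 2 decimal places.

Let a = kg of monoammonium phosphate, b = kg of product B (per 100 m²).
P₂O₅: 0.52·a + 0.145·b = 1.9
N: 0.11·a + 0.19·b = 1.14
Eliminate b: (row1) − 0.145/0.19·(row2) → 0.436053·a = 1.03, so a = 2.3621.
Then b = (1.14 − 0.11·2.3621) / 0.19 = 4.63247.

2.36 kg monoammonium phosphate, 4.63 kg product B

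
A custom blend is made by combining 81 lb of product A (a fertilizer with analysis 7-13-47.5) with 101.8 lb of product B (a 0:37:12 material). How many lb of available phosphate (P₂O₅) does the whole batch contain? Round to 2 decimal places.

48.20 lb P₂O₅

P₂O₅ mass = 13%×81 + 37%×101.8 = 48.196 lb.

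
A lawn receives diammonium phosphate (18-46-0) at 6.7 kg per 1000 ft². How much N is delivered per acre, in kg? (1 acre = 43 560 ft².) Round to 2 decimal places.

nitrogen per 1000 ft² = 6.7 × 18% = 1.206 kg.
Convert to per acre: 1.206 × 43.56 = 52.5334 kg.

52.53 kg N per acre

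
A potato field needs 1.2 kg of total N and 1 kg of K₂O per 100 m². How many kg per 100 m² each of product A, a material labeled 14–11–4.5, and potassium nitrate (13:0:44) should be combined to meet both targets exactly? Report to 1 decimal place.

7.1 kg product A, 1.5 kg potassium nitrate

With a, b = kg per 100 m² of product A and potassium nitrate:
N: 0.14·a + 0.13·b = 1.2
K₂O: 0.045·a + 0.44·b = 1
Eliminate b: (row1) − 0.13/0.44·(row2) → 0.126705·a = 0.904545, so a = 7.13901.
Then b = (1 − 0.045·7.13901) / 0.44 = 1.5426.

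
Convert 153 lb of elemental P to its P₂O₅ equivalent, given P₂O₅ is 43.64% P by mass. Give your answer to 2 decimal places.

350.60 lb P₂O₅

P₂O₅ = 153 / 0.4364 = 350.596 lb.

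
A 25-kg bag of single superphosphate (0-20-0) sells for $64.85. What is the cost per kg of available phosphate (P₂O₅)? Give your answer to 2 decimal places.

P₂O₅ in bag = 25 × 20% = 5 kg.
Cost per kg P₂O₅ = $64.85 / 5 = $12.9700.

$12.97 per kg P₂O₅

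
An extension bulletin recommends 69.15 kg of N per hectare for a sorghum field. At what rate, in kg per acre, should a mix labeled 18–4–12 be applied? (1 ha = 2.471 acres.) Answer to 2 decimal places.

155.47 kg of product per acre

Product per hectare = 69.15 / 18% = 384.167 kg.
Convert to per acre: 384.167 × 0.404694 = 155.4701 kg.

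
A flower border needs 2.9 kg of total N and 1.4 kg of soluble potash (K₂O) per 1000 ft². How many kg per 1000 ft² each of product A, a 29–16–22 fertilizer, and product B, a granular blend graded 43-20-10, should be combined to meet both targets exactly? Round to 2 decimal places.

4.76 kg product A, 3.54 kg product B

Per-1000 ft² balance (a = product A, b = product B):
N: 0.29·a + 0.43·b = 2.9
K₂O: 0.22·a + 0.1·b = 1.4
Eliminate a: (row1) − 0.29/0.22·(row2) → 0.298182·b = 1.05455, so b = 3.53659.
Back-substitute: a = (2.9 − 0.43·3.53659) / 0.29 = 4.7561.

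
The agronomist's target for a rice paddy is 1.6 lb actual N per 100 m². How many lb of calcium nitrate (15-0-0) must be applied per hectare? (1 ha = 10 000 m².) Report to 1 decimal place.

1066.7 lb of product per hectare

Product per 100 m² = 1.6 / 15% = 10.6667 lb.
Convert to per hectare: 10.6667 × 100 = 1066.67 lb.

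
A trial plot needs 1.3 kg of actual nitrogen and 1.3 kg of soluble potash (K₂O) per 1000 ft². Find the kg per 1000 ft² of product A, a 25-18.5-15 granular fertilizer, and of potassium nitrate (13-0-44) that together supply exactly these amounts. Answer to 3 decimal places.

4.453 kg product A, 1.436 kg potassium nitrate

Let a = kg of product A, b = kg of potassium nitrate (per 1000 ft²).
N: 0.25·a + 0.13·b = 1.3
K₂O: 0.15·a + 0.44·b = 1.3
Eliminate a: (row1) − 0.25/0.15·(row2) → -0.603333·b = -0.866667, so b = 1.43646.
Back-substitute: a = (1.3 − 0.13·1.43646) / 0.25 = 4.45304.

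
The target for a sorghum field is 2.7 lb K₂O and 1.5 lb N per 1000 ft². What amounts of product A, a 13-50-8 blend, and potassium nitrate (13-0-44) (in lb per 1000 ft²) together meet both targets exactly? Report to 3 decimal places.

Let a = lb of product A, b = lb of potassium nitrate (per 1000 ft²).
K₂O: 0.08·a + 0.44·b = 2.7
N: 0.13·a + 0.13·b = 1.5
From row1: a = (2.7 − 0.44·b) / 0.08.
Into row2: 0.13·(2.7 − 0.44·b)/0.08 + 0.13·b = 1.5 → b = 4.9359, a = 6.60256.

6.603 lb product A, 4.936 lb potassium nitrate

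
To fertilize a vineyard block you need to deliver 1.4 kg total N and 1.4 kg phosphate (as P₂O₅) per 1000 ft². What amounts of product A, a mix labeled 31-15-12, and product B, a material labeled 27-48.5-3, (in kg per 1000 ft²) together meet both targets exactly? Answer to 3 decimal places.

2.740 kg product A, 2.039 kg product B

Per-1000 ft² balance (a = product A, b = product B):
N: 0.31·a + 0.27·b = 1.4
P₂O₅: 0.15·a + 0.485·b = 1.4
Eliminate b: (row1) − 0.27/0.485·(row2) → 0.226495·a = 0.620619, so a = 2.7401.
Then b = (1.4 − 0.15·2.7401) / 0.485 = 2.03914.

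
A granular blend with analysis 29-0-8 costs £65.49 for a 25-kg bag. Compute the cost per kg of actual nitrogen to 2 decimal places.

£9.03 per kg N

N in bag = 25 × 29% = 7.25 kg.
Cost per kg N = £65.49 / 7.25 = £9.0331.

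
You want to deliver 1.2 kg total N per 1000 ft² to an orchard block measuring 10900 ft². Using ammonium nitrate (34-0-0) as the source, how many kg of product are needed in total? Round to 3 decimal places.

38.471 kg

Product per 1000 ft² = 1.2 / 34% = 3.52941 kg.
Total product = 3.52941 × 10900 / 1000 = 38.4706 kg.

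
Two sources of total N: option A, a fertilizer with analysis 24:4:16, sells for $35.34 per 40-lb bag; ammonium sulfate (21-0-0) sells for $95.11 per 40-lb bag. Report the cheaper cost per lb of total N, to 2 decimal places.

$3.68 per lb N (option A)

option A: N per bag = 40 × 24% = 9.6 lb; cost = 35.34 / 9.6 = $3.6813/lb N.
ammonium sulfate: N per bag = 40 × 21% = 8.4 lb; cost = 95.11 / 8.4 = $11.3226/lb N.
option A is cheaper.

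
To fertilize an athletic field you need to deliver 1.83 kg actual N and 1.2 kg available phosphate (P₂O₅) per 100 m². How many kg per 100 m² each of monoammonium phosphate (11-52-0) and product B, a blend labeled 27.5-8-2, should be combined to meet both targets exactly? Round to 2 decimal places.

1.37 kg monoammonium phosphate, 6.11 kg product B

Let a = kg of monoammonium phosphate, b = kg of product B (per 100 m²).
N: 0.11·a + 0.275·b = 1.83
P₂O₅: 0.52·a + 0.08·b = 1.2
Eliminate b: (row1) − 0.275/0.08·(row2) → -1.6775·a = -2.295, so a = 1.36811.
Then b = (1.2 − 0.52·1.36811) / 0.08 = 6.1073.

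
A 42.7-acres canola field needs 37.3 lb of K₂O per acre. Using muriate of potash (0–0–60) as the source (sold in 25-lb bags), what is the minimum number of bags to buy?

Product per acre = 37.3 / 60% = 62.1667 lb.
Total product = 62.1667 × 42.7 = 2654.52 lb.
Bags = ⌈2654.52 / 25⌉ = 107.

107 bags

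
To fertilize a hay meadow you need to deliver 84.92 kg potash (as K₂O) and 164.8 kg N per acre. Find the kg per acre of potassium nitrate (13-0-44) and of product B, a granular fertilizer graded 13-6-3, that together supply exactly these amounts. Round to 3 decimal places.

114.364 kg potassium nitrate, 1153.328 kg product B

With a, b = kg per acre of potassium nitrate and product B:
K₂O: 0.44·a + 0.03·b = 84.92
N: 0.13·a + 0.13·b = 164.8
Eliminate b: (row1) − 0.03/0.13·(row2) → 0.41·a = 46.8892, so a = 114.36398.
Then b = (164.8 − 0.13·114.36398) / 0.13 = 1153.3283.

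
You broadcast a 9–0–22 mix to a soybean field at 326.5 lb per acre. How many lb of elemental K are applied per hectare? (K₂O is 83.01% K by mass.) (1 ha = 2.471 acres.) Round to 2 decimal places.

147.34 lb K per hectare

K₂O per acre = 326.5 × 22% = 71.83 lb.
Elemental K = 71.83 × 0.8301 = 59.6261 lb per acre.
Convert to per hectare: 59.6261 × 2.471 = 147.336 lb.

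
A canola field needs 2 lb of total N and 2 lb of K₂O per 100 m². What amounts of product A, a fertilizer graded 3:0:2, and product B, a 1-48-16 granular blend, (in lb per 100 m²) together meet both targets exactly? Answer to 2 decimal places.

Per-100 m² balance (a = product A, b = product B):
N: 0.03·a + 0.01·b = 2
K₂O: 0.02·a + 0.16·b = 2
From row1: a = (2 − 0.01·b) / 0.03.
Into row2: 0.02·(2 − 0.01·b)/0.03 + 0.16·b = 2 → b = 4.34783, a = 65.2174.

65.22 lb product A, 4.35 lb product B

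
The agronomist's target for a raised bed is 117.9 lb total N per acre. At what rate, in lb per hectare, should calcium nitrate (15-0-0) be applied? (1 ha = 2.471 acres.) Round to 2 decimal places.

1942.21 lb of product per hectare

Product per acre = 117.9 / 15% = 786 lb.
Convert to per hectare: 786 × 2.471 = 1942.206 lb.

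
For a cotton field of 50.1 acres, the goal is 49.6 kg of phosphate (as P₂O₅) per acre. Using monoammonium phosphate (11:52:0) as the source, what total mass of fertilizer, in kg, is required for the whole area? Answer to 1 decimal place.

Product per acre = 49.6 / 52% = 95.3846 kg.
Total product = 95.3846 × 50.1 = 4778.77 kg.

4778.8 kg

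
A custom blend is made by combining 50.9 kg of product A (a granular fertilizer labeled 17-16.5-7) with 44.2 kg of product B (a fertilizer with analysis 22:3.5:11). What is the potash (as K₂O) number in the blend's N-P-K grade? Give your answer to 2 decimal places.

Total mass = 50.9 + 44.2 = 95.1 kg.
K₂O mass = 7%×50.9 + 11%×44.2 = 8.425 kg.
% K₂O = 8.425 / 95.1 = 8.8591%.

8.86% K₂O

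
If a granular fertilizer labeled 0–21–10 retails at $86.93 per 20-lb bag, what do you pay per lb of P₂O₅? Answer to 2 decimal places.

$20.70 per lb P₂O₅

P₂O₅ in bag = 20 × 21% = 4.2 lb.
Cost per lb P₂O₅ = $86.93 / 4.2 = $20.6976.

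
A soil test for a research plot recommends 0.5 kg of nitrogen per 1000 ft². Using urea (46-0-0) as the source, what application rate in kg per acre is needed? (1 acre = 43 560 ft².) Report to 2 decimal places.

47.35 kg of product per acre

Product per 1000 ft² = 0.5 / 46% = 1.08696 kg.
Convert to per acre: 1.08696 × 43.56 = 47.3478 kg.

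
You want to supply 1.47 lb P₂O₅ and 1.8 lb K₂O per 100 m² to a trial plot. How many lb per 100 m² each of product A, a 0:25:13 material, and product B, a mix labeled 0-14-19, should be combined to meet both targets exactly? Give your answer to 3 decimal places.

0.932 lb product A, 8.836 lb product B

Let a = lb of product A, b = lb of product B (per 100 m²).
P₂O₅: 0.25·a + 0.14·b = 1.47
K₂O: 0.13·a + 0.19·b = 1.8
From row1: a = (1.47 − 0.14·b) / 0.25.
Into row2: 0.13·(1.47 − 0.14·b)/0.25 + 0.19·b = 1.8 → b = 8.83618, a = 0.931741.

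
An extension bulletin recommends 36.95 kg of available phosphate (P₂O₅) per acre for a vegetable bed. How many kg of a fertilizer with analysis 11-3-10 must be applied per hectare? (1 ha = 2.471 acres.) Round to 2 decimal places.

Product per acre = 36.95 / 3% = 1231.67 kg.
Convert to per hectare: 1231.67 × 2.471 = 3043.448 kg.

3043.45 kg of product per hectare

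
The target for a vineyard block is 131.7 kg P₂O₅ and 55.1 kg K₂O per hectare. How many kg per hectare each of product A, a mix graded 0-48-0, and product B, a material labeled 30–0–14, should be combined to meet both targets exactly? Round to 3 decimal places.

274.375 kg product A, 393.571 kg product B

Per-hectare balance (a = product A, b = product B):
P₂O₅: 0.48·a + 0·b = 131.7
K₂O: 0·a + 0.14·b = 55.1
Solving simultaneously: a = 274.375, b = 393.5714.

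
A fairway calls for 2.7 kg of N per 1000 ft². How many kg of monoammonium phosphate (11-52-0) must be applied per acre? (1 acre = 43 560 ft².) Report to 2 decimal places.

1069.20 kg of product per acre

Product per 1000 ft² = 2.7 / 11% = 24.5455 kg.
Convert to per acre: 24.5455 × 43.56 = 1069.2 kg.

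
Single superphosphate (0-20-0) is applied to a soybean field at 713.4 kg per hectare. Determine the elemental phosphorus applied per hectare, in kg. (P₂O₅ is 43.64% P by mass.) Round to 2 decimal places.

62.27 kg P per hectare

P₂O₅ per hectare = 713.4 × 20% = 142.68 kg.
Elemental P = 142.68 × 0.4364 = 62.2656 kg per hectare.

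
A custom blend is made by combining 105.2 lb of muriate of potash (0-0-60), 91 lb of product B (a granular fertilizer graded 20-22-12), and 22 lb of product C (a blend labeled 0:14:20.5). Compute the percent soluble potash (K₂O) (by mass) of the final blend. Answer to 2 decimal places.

Total mass = 105.2 + 91 + 22 = 218.2 lb.
K₂O mass = 60%×105.2 + 12%×91 + 20.5%×22 = 78.55 lb.
% K₂O = 78.55 / 218.2 = 35.9991%.

36.00% K₂O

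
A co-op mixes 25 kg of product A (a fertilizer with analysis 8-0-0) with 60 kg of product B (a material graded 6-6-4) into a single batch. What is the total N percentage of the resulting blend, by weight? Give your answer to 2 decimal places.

Total mass = 25 + 60 = 85 kg.
N mass = 8%×25 + 6%×60 = 5.6 kg.
% N = 5.6 / 85 = 6.58824%.

6.59% N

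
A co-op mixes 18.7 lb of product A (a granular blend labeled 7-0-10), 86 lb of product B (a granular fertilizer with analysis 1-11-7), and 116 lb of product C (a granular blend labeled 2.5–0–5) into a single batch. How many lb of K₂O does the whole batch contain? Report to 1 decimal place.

13.7 lb K₂O

K₂O mass = 10%×18.7 + 7%×86 + 5%×116 = 13.69 lb.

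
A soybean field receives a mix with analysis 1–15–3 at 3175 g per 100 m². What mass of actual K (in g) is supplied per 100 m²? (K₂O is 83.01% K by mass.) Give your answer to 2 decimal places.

79.07 g K per hundred sq m

K₂O per 100 m² = 3175 × 3% = 95.25 g.
Elemental K = 95.25 × 0.8301 = 79.067 g per 100 m².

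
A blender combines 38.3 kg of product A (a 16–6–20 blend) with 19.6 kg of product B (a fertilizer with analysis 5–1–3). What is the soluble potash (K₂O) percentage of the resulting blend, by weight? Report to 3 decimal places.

Total mass = 38.3 + 19.6 = 57.9 kg.
K₂O mass = 20%×38.3 + 3%×19.6 = 8.248 kg.
% K₂O = 8.248 / 57.9 = 14.2453%.

14.245% K₂O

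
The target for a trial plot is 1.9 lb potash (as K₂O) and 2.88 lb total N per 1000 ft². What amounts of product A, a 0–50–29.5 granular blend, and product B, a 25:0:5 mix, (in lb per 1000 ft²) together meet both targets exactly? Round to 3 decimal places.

4.488 lb product A, 11.520 lb product B

With a, b = lb per 1000 ft² of product A and product B:
K₂O: 0.295·a + 0.05·b = 1.9
N: 0·a + 0.25·b = 2.88
Solving simultaneously: a = 4.48814, b = 11.52.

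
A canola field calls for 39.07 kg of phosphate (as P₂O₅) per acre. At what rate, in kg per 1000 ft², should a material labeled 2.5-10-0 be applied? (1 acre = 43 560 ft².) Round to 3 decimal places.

Product per acre = 39.07 / 10% = 390.7 kg.
Convert to per 1000 ft²: 390.7 × 0.0229568 = 8.96924 kg.

8.969 kg of product per thousand sq ft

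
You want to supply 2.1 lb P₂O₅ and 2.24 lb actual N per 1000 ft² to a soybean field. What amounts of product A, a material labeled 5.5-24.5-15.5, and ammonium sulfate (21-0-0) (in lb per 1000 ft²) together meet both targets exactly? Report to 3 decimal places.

8.571 lb product A, 8.422 lb ammonium sulfate

With a, b = lb per 1000 ft² of product A and ammonium sulfate:
P₂O₅: 0.245·a + 0·b = 2.1
N: 0.055·a + 0.21·b = 2.24
From row1: a = (2.1 − 0·b) / 0.245.
Into row2: 0.055·(2.1 − 0·b)/0.245 + 0.21·b = 2.24 → b = 8.42177, a = 8.57143.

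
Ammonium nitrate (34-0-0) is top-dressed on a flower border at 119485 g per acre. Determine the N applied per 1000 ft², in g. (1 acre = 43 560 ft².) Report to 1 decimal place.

nitrogen per acre = 119485 × 34% = 40624.9 g.
Convert to per 1000 ft²: 40624.9 × 0.0229568 = 932.619 g.

932.6 g N per thousand sq ft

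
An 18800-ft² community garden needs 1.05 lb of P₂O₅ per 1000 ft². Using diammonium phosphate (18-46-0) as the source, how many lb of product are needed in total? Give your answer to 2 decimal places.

Product per 1000 ft² = 1.05 / 46% = 2.28261 lb.
Total product = 2.28261 × 18800 / 1000 = 42.913 lb.

42.91 lb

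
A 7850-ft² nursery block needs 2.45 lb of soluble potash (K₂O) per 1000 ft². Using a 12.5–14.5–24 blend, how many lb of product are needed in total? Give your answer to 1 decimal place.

80.1 lb

Product per 1000 ft² = 2.45 / 24% = 10.2083 lb.
Total product = 10.2083 × 7850 / 1000 = 80.1354 lb.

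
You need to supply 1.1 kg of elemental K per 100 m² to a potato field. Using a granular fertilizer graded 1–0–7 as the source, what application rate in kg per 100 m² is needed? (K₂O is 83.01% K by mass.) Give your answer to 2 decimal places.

As K₂O: 1.1 / 0.8301 = 1.32514 kg per 100 m².
Product per 100 m² = 1.32514 / 7% = 18.9306 kg.

18.93 kg of product per hundred sq m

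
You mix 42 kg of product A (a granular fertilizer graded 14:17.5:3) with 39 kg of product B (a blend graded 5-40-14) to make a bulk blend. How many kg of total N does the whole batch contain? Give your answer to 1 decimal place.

N mass = 14%×42 + 5%×39 = 7.83 kg.

7.8 kg N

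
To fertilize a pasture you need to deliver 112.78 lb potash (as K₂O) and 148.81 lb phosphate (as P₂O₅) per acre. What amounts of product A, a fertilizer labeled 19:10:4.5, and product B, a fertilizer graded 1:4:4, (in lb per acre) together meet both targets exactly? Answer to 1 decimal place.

655.1 lb product A, 2082.5 lb product B

Let a = lb of product A, b = lb of product B (per acre).
K₂O: 0.045·a + 0.04·b = 112.78
P₂O₅: 0.1·a + 0.04·b = 148.81
From row1: a = (112.78 − 0.04·b) / 0.045.
Into row2: 0.1·(112.78 − 0.04·b)/0.045 + 0.04·b = 148.81 → b = 2082.52, a = 655.091.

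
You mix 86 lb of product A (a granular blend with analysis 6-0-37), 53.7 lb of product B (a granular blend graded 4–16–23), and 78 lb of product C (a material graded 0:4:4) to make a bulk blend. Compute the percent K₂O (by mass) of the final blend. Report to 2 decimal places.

Total mass = 86 + 53.7 + 78 = 217.7 lb.
K₂O mass = 37%×86 + 23%×53.7 + 4%×78 = 47.291 lb.
% K₂O = 47.291 / 217.7 = 21.723%.

21.72% K₂O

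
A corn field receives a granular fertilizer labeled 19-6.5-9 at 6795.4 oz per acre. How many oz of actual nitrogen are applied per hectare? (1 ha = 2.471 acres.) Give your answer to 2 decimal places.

nitrogen per acre = 6795.4 × 19% = 1291.13 oz.
Convert to per hectare: 1291.13 × 2.471 = 3190.372 oz.

3190.37 oz N per hectare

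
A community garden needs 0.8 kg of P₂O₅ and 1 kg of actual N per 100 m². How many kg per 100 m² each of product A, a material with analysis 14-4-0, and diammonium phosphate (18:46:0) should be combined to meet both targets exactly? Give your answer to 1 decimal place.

5.5 kg product A, 1.3 kg diammonium phosphate

With a, b = kg per 100 m² of product A and diammonium phosphate:
P₂O₅: 0.04·a + 0.46·b = 0.8
N: 0.14·a + 0.18·b = 1
Solving simultaneously: a = 5.52448, b = 1.25874.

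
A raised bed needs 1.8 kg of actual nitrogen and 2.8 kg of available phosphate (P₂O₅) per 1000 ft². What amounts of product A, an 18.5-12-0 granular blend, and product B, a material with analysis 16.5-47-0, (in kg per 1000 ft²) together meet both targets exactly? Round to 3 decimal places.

5.719 kg product A, 4.497 kg product B

Let a = kg of product A, b = kg of product B (per 1000 ft²).
N: 0.185·a + 0.165·b = 1.8
P₂O₅: 0.12·a + 0.47·b = 2.8
Eliminate b: (row1) − 0.165/0.47·(row2) → 0.142872·a = 0.817021, so a = 5.71854.
Then b = (2.8 − 0.12·5.71854) / 0.47 = 4.49739.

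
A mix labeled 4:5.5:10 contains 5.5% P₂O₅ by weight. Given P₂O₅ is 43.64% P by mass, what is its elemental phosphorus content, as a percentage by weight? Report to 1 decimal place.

2.4% P

%P = 5.5 × 0.4364 = 2.4002%.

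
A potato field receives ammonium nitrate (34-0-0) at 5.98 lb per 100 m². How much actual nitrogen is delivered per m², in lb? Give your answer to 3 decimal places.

0.020 lb N per sq m

nitrogen per 100 m² = 5.98 × 34% = 2.0332 lb.
Convert to per m²: 2.0332 × 0.01 = 0.020332 lb.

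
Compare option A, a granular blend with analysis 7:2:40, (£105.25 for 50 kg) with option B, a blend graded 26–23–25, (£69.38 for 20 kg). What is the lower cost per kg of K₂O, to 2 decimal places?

option A: K₂O per bag = 50 × 40% = 20 kg; cost = 105.25 / 20 = £5.2625/kg K₂O.
option B: K₂O per bag = 20 × 25% = 5 kg; cost = 69.38 / 5 = £13.8760/kg K₂O.
option A is cheaper.

£5.26 per kg K₂O (option A)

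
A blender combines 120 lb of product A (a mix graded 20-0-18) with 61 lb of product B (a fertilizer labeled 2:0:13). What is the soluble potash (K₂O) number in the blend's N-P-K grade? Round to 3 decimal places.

16.315% K₂O

Total mass = 120 + 61 = 181 lb.
K₂O mass = 18%×120 + 13%×61 = 29.53 lb.
% K₂O = 29.53 / 181 = 16.3149%.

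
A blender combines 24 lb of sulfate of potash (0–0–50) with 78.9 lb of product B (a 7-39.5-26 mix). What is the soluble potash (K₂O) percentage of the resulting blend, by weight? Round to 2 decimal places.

Total mass = 24 + 78.9 = 102.9 lb.
K₂O mass = 50%×24 + 26%×78.9 = 32.514 lb.
% K₂O = 32.514 / 102.9 = 31.5977%.

31.60% K₂O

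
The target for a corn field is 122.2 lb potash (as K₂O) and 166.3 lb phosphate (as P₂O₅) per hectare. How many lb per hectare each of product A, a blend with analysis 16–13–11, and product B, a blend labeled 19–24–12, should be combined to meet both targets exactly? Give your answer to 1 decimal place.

Per-hectare balance (a = product A, b = product B):
K₂O: 0.11·a + 0.12·b = 122.2
P₂O₅: 0.13·a + 0.24·b = 166.3
Eliminate b: (row1) − 0.12/0.24·(row2) → 0.045·a = 39.05, so a = 867.778.
Then b = (166.3 − 0.13·867.778) / 0.24 = 222.87.

867.8 lb product A, 222.9 lb product B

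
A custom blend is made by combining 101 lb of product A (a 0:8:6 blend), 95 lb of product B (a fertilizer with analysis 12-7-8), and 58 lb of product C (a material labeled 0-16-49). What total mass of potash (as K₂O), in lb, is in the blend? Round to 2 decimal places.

K₂O mass = 6%×101 + 8%×95 + 49%×58 = 42.08 lb.

42.08 lb K₂O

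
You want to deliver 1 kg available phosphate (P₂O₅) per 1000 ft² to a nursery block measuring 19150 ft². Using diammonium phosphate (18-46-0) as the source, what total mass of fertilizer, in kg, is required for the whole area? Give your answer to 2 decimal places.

41.63 kg

Product per 1000 ft² = 1 / 46% = 2.17391 kg.
Total product = 2.17391 × 19150 / 1000 = 41.6304 kg.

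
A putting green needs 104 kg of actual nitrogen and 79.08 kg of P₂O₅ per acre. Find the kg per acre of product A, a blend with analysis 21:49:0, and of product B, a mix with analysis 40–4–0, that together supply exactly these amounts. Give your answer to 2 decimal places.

146.44 kg product A, 183.12 kg product B

With a, b = kg per acre of product A and product B:
N: 0.21·a + 0.4·b = 104
P₂O₅: 0.49·a + 0.04·b = 79.08
Eliminate a: (row1) − 0.21/0.49·(row2) → 0.382857·b = 70.1086, so b = 183.119.
Back-substitute: a = (104 − 0.4·183.119) / 0.21 = 146.439.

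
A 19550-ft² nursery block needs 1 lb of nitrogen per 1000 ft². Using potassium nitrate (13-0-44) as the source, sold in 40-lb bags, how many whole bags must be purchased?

Product per 1000 ft² = 1 / 13% = 7.69231 lb.
Total product = 7.69231 × 19550 / 1000 = 150.385 lb.
Bags = ⌈150.385 / 40⌉ = 4.

4 bags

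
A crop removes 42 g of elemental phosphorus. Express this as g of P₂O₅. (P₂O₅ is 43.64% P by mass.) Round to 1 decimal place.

96.2 g P₂O₅

P₂O₅ = 42 / 0.4364 = 96.242 g.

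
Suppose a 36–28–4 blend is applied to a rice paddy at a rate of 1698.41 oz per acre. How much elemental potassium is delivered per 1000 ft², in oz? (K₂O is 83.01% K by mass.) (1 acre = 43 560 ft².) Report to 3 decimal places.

K₂O per acre = 1698.41 × 4% = 67.9364 oz.
Elemental K = 67.9364 × 0.8301 = 56.394 oz per acre.
Convert to per 1000 ft²: 56.394 × 0.0229568 = 1.29463 oz.

1.295 oz K per thousand sq ft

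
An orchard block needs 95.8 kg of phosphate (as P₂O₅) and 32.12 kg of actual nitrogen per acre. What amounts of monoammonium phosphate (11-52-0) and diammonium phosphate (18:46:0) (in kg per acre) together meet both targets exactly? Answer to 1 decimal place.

57.4 kg monoammonium phosphate, 143.4 kg diammonium phosphate

Per-acre balance (a = monoammonium phosphate, b = diammonium phosphate):
P₂O₅: 0.52·a + 0.46·b = 95.8
N: 0.11·a + 0.18·b = 32.12
Solving simultaneously: a = 57.414, b = 143.358.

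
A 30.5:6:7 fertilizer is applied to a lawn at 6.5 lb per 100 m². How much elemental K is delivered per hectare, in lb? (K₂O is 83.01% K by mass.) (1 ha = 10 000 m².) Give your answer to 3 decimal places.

K₂O per 100 m² = 6.5 × 7% = 0.455 lb.
Elemental K = 0.455 × 0.8301 = 0.377696 lb per 100 m².
Convert to per hectare: 0.377696 × 100 = 37.7696 lb.

37.770 lb K per hectare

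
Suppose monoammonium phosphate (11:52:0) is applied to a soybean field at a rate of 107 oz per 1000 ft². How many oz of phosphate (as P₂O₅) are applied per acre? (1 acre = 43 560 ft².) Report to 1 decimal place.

2423.7 oz P₂O₅ per acre

P₂O₅ per 1000 ft² = 107 × 52% = 55.64 oz.
Convert to per acre: 55.64 × 43.56 = 2423.68 oz.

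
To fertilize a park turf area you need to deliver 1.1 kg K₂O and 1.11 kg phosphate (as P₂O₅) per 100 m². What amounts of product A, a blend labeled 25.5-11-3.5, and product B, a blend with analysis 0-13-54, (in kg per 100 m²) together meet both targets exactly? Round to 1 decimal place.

8.3 kg product A, 1.5 kg product B

Per-100 m² balance (a = product A, b = product B):
K₂O: 0.035·a + 0.54·b = 1.1
P₂O₅: 0.11·a + 0.13·b = 1.11
Eliminate b: (row1) − 0.54/0.13·(row2) → -0.421923·a = -3.51077, so a = 8.32088.
Then b = (1.11 − 0.11·8.32088) / 0.13 = 1.49772.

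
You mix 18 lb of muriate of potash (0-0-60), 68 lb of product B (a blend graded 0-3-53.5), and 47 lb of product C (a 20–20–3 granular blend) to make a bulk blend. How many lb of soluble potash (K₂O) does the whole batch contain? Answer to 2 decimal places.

K₂O mass = 60%×18 + 53.5%×68 + 3%×47 = 48.59 lb.

48.59 lb K₂O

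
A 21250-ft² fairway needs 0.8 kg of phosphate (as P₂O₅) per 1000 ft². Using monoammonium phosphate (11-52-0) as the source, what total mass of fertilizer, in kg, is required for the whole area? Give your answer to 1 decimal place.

32.7 kg

Product per 1000 ft² = 0.8 / 52% = 1.53846 kg.
Total product = 1.53846 × 21250 / 1000 = 32.6923 kg.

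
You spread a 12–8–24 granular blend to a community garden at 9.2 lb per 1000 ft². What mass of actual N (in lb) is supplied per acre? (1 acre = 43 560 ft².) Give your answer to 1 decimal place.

nitrogen per 1000 ft² = 9.2 × 12% = 1.104 lb.
Convert to per acre: 1.104 × 43.56 = 48.0902 lb.

48.1 lb N per acre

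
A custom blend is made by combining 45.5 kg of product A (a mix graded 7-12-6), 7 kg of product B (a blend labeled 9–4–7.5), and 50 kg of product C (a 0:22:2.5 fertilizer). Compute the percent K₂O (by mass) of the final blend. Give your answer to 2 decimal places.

Total mass = 45.5 + 7 + 50 = 102.5 kg.
K₂O mass = 6%×45.5 + 7.5%×7 + 2.5%×50 = 4.505 kg.
% K₂O = 4.505 / 102.5 = 4.39512%.

4.40% K₂O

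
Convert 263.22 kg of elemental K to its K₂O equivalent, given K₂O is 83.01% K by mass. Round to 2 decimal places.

K₂O = 263.22 / 0.8301 = 317.094 kg.

317.09 kg K₂O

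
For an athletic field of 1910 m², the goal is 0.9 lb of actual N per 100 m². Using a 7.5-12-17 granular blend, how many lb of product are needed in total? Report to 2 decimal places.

229.20 lb

Product per 100 m² = 0.9 / 7.5% = 12 lb.
Total product = 12 × 1910 / 100 = 229.2 lb.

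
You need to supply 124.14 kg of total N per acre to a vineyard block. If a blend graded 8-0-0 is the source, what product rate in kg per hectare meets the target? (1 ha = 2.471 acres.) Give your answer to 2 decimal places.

Product per acre = 124.14 / 8% = 1551.75 kg.
Convert to per hectare: 1551.75 × 2.471 = 3834.374 kg.

3834.37 kg of product per hectare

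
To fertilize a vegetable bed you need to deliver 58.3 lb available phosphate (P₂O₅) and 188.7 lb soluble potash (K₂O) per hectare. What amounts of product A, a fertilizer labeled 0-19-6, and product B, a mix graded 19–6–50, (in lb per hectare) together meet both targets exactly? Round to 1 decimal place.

With a, b = lb per hectare of product A and product B:
P₂O₅: 0.19·a + 0.06·b = 58.3
K₂O: 0.06·a + 0.5·b = 188.7
Eliminate a: (row1) − 0.19/0.06·(row2) → -1.52333·b = -539.25, so b = 353.993.
Back-substitute: a = (58.3 − 0.06·353.993) / 0.19 = 195.055.

195.1 lb product A, 354.0 lb product B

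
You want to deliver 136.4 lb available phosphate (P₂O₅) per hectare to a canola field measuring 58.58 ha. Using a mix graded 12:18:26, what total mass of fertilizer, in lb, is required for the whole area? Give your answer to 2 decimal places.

44390.62 lb

Product per hectare = 136.4 / 18% = 757.778 lb.
Total product = 757.778 × 58.58 = 44390.622 lb.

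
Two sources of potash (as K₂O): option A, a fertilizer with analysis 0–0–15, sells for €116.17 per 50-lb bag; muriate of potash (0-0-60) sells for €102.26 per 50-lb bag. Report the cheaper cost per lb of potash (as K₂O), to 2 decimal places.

option A: K₂O per bag = 50 × 15% = 7.5 lb; cost = 116.17 / 7.5 = €15.4893/lb K₂O.
muriate of potash: K₂O per bag = 50 × 60% = 30 lb; cost = 102.26 / 30 = €3.4087/lb K₂O.
muriate of potash is cheaper.

€3.41 per lb K₂O (muriate of potash)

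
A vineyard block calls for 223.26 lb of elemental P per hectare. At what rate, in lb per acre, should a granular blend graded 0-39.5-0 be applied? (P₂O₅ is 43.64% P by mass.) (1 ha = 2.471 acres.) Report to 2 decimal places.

As P₂O₅: 223.26 / 0.4364 = 511.595 lb per hectare.
Product per hectare = 511.595 / 39.5% = 1295.18 lb.
Convert to per acre: 1295.18 × 0.404694 = 524.151 lb.

524.15 lb of product per acre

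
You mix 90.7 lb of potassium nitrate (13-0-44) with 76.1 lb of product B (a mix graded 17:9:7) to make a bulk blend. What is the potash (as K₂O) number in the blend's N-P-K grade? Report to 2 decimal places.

27.12% K₂O

Total mass = 90.7 + 76.1 = 166.8 lb.
K₂O mass = 44%×90.7 + 7%×76.1 = 45.235 lb.
% K₂O = 45.235 / 166.8 = 27.1193%.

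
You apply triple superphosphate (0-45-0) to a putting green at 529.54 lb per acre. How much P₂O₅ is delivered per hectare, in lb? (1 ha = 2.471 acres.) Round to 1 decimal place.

588.8 lb P₂O₅ per hectare

P₂O₅ per acre = 529.54 × 45% = 238.293 lb.
Convert to per hectare: 238.293 × 2.471 = 588.822 lb.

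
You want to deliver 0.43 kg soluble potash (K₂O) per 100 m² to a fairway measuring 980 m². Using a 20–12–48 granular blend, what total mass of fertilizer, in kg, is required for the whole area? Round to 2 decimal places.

Product per 100 m² = 0.43 / 48% = 0.895833 kg.
Total product = 0.895833 × 980 / 100 = 8.77917 kg.

8.78 kg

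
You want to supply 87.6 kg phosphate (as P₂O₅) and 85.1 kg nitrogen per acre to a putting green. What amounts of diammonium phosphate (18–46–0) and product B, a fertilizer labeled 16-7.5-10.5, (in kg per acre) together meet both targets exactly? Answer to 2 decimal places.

Let a = kg of diammonium phosphate, b = kg of product B (per acre).
P₂O₅: 0.46·a + 0.075·b = 87.6
N: 0.18·a + 0.16·b = 85.1
From row1: a = (87.6 − 0.075·b) / 0.46.
Into row2: 0.18·(87.6 − 0.075·b)/0.46 + 0.16·b = 85.1 → b = 388.985, a = 127.013.

127.01 kg diammonium phosphate, 388.99 kg product B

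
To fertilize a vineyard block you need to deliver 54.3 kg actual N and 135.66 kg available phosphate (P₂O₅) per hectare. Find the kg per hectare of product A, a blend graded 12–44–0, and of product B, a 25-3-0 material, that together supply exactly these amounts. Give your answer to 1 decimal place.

Let a = kg of product A, b = kg of product B (per hectare).
N: 0.12·a + 0.25·b = 54.3
P₂O₅: 0.44·a + 0.03·b = 135.66
Solving simultaneously: a = 303.44, b = 71.5489.

303.4 kg product A, 71.5 kg product B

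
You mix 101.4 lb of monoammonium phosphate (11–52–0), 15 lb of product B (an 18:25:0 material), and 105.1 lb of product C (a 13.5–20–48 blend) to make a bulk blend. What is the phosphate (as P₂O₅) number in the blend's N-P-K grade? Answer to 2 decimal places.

34.99% P₂O₅

Total mass = 101.4 + 15 + 105.1 = 221.5 lb.
P₂O₅ mass = 52%×101.4 + 25%×15 + 20%×105.1 = 77.498 lb.
% P₂O₅ = 77.498 / 221.5 = 34.9878%.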